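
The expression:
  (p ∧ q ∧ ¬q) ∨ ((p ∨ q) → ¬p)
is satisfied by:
  {p: False}


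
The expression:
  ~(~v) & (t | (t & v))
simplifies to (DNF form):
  t & v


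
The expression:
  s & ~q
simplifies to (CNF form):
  s & ~q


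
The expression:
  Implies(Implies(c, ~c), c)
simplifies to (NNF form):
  c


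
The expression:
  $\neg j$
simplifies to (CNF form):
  $\neg j$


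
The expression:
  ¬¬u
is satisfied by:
  {u: True}


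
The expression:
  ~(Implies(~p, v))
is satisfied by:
  {v: False, p: False}


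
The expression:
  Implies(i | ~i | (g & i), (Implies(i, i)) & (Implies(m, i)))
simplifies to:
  i | ~m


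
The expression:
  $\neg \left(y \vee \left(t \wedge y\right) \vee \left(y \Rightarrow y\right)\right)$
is never true.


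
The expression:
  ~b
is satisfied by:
  {b: False}


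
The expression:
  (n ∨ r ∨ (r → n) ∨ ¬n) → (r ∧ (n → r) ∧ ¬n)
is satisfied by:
  {r: True, n: False}


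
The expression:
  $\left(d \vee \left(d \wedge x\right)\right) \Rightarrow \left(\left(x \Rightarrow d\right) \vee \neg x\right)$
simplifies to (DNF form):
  $\text{True}$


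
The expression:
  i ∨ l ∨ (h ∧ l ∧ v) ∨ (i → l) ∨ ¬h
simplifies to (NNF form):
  True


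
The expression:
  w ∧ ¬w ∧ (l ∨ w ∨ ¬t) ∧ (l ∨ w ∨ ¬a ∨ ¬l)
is never true.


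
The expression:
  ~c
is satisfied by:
  {c: False}


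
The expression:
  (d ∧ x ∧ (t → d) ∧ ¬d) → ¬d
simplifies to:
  True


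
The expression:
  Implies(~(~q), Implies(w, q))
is always true.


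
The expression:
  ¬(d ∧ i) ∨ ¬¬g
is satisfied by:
  {g: True, d: False, i: False}
  {g: False, d: False, i: False}
  {i: True, g: True, d: False}
  {i: True, g: False, d: False}
  {d: True, g: True, i: False}
  {d: True, g: False, i: False}
  {d: True, i: True, g: True}


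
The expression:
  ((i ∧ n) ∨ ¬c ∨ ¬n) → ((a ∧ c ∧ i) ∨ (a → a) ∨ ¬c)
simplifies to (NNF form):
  True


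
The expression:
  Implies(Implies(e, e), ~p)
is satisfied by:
  {p: False}


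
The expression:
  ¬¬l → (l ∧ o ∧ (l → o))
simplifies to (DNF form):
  o ∨ ¬l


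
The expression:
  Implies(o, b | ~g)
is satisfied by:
  {b: True, g: False, o: False}
  {g: False, o: False, b: False}
  {b: True, o: True, g: False}
  {o: True, g: False, b: False}
  {b: True, g: True, o: False}
  {g: True, b: False, o: False}
  {b: True, o: True, g: True}


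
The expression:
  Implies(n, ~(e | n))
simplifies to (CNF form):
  ~n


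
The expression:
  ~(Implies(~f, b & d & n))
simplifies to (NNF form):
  ~f & (~b | ~d | ~n)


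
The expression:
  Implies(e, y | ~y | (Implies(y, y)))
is always true.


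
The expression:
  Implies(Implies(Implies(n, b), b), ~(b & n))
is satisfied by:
  {n: False, b: False}
  {b: True, n: False}
  {n: True, b: False}


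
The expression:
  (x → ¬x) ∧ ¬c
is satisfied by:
  {x: False, c: False}


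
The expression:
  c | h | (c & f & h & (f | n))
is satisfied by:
  {c: True, h: True}
  {c: True, h: False}
  {h: True, c: False}


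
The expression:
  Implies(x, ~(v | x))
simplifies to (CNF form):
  ~x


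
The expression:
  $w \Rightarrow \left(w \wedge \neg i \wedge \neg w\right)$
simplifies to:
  $\neg w$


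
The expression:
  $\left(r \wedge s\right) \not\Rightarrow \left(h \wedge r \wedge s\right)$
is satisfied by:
  {r: True, s: True, h: False}


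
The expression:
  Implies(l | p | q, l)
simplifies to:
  l | (~p & ~q)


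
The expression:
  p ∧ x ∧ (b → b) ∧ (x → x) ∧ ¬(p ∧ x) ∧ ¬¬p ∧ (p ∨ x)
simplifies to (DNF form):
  False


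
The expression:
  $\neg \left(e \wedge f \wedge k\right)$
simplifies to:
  $\neg e \vee \neg f \vee \neg k$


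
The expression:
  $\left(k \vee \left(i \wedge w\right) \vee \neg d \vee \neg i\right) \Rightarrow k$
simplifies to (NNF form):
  $k \vee \left(d \wedge i \wedge \neg w\right)$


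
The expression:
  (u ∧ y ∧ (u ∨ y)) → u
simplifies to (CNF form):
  True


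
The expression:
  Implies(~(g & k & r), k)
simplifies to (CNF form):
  k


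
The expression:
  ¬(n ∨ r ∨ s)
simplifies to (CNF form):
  ¬n ∧ ¬r ∧ ¬s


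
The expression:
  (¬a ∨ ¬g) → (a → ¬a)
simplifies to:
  g ∨ ¬a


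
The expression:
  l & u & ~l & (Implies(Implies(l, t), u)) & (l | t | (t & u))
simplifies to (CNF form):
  False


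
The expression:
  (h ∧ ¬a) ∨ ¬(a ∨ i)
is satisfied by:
  {h: True, a: False, i: False}
  {a: False, i: False, h: False}
  {i: True, h: True, a: False}


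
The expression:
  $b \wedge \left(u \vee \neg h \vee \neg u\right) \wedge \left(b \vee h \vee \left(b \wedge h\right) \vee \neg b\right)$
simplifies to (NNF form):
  $b$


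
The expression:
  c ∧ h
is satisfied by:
  {h: True, c: True}


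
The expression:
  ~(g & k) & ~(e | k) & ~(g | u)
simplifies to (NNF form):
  ~e & ~g & ~k & ~u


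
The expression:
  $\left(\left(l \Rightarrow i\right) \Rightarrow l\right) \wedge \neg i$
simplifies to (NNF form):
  $l \wedge \neg i$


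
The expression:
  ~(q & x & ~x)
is always true.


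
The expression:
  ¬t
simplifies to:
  ¬t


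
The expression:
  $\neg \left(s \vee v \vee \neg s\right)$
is never true.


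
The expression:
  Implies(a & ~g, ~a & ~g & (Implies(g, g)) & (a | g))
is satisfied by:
  {g: True, a: False}
  {a: False, g: False}
  {a: True, g: True}


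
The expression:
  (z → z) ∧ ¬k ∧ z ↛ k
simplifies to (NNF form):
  z ∧ ¬k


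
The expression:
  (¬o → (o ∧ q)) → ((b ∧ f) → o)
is always true.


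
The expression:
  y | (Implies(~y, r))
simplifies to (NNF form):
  r | y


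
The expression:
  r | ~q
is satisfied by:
  {r: True, q: False}
  {q: False, r: False}
  {q: True, r: True}


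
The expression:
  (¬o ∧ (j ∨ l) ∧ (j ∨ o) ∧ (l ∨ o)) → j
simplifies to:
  True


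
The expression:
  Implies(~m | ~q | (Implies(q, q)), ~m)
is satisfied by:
  {m: False}


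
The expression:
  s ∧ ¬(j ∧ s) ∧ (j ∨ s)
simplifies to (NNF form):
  s ∧ ¬j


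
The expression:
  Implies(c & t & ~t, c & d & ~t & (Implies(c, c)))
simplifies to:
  True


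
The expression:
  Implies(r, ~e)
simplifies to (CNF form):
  ~e | ~r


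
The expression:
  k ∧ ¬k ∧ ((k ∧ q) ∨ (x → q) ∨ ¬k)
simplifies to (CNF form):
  False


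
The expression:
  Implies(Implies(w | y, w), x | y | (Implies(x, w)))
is always true.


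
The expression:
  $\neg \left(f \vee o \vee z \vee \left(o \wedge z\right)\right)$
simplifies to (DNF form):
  $\neg f \wedge \neg o \wedge \neg z$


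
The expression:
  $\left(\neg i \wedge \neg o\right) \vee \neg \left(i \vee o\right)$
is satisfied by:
  {i: False, o: False}


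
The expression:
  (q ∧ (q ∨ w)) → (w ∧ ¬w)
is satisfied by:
  {q: False}


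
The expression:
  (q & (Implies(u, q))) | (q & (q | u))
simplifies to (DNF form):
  q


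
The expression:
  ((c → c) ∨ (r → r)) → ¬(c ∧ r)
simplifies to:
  ¬c ∨ ¬r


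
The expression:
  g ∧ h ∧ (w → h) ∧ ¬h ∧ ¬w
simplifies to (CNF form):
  False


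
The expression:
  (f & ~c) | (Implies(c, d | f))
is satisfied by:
  {d: True, f: True, c: False}
  {d: True, f: False, c: False}
  {f: True, d: False, c: False}
  {d: False, f: False, c: False}
  {d: True, c: True, f: True}
  {d: True, c: True, f: False}
  {c: True, f: True, d: False}


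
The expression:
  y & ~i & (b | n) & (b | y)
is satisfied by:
  {n: True, b: True, y: True, i: False}
  {n: True, y: True, i: False, b: False}
  {b: True, y: True, i: False, n: False}


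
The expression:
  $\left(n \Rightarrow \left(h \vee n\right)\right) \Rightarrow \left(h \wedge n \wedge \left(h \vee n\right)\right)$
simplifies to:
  $h \wedge n$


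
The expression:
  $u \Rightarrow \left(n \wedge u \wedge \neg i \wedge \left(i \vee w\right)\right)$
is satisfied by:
  {n: True, w: True, i: False, u: False}
  {n: True, i: False, w: False, u: False}
  {w: True, n: False, i: False, u: False}
  {n: False, i: False, w: False, u: False}
  {n: True, w: True, i: True, u: False}
  {n: True, i: True, w: False, u: False}
  {w: True, i: True, n: False, u: False}
  {i: True, n: False, w: False, u: False}
  {u: True, n: True, w: True, i: False}


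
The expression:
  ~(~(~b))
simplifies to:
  ~b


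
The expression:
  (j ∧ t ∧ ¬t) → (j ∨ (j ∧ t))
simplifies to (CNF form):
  True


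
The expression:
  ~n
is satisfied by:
  {n: False}


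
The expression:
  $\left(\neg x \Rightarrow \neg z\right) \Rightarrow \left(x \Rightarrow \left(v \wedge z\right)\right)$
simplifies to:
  $\left(v \wedge z\right) \vee \neg x$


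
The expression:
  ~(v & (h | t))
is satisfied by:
  {h: False, v: False, t: False}
  {t: True, h: False, v: False}
  {h: True, t: False, v: False}
  {t: True, h: True, v: False}
  {v: True, t: False, h: False}


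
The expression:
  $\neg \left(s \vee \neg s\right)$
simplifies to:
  $\text{False}$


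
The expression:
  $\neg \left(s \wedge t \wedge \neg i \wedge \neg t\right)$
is always true.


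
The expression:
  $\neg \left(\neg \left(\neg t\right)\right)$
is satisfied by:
  {t: False}


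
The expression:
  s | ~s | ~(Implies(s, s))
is always true.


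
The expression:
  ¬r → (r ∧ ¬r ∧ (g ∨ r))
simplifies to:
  r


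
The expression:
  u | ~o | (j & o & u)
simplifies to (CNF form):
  u | ~o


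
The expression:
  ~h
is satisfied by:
  {h: False}


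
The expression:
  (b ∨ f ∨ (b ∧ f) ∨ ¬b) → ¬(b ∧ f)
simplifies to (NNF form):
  ¬b ∨ ¬f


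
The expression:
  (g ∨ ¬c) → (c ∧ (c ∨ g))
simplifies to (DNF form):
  c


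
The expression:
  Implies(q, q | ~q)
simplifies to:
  True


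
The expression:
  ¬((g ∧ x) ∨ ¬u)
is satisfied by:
  {u: True, g: False, x: False}
  {u: True, x: True, g: False}
  {u: True, g: True, x: False}


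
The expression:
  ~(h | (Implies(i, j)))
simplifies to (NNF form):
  i & ~h & ~j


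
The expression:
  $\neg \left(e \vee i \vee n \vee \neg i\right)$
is never true.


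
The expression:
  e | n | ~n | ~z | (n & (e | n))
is always true.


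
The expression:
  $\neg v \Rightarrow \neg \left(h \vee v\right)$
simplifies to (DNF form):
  $v \vee \neg h$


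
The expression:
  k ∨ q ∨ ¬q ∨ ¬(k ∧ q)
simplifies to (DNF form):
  True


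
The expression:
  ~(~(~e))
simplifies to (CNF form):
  ~e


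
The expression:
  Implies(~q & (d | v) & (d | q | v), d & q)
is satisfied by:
  {q: True, v: False, d: False}
  {d: True, q: True, v: False}
  {q: True, v: True, d: False}
  {d: True, q: True, v: True}
  {d: False, v: False, q: False}


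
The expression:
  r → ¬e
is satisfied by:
  {e: False, r: False}
  {r: True, e: False}
  {e: True, r: False}


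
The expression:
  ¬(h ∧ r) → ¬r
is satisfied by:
  {h: True, r: False}
  {r: False, h: False}
  {r: True, h: True}


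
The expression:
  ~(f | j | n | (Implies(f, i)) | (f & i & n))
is never true.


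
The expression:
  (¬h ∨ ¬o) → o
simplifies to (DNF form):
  o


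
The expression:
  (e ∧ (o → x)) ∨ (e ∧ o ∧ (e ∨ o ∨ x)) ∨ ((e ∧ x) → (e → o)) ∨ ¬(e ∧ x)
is always true.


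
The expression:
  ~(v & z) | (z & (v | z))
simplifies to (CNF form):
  True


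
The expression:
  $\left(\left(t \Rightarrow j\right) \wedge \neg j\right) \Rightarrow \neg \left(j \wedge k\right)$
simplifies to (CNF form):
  $\text{True}$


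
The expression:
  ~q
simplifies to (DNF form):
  ~q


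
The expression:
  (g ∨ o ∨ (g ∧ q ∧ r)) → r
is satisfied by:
  {r: True, g: False, o: False}
  {r: True, o: True, g: False}
  {r: True, g: True, o: False}
  {r: True, o: True, g: True}
  {o: False, g: False, r: False}


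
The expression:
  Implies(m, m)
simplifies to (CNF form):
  True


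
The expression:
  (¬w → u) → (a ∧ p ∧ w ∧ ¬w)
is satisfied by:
  {u: False, w: False}


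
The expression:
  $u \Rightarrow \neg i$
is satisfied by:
  {u: False, i: False}
  {i: True, u: False}
  {u: True, i: False}


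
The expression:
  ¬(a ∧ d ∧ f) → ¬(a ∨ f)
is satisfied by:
  {d: True, f: False, a: False}
  {d: False, f: False, a: False}
  {f: True, a: True, d: True}


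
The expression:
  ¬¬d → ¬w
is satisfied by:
  {w: False, d: False}
  {d: True, w: False}
  {w: True, d: False}


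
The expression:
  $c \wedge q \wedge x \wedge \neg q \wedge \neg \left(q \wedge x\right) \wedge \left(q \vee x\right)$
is never true.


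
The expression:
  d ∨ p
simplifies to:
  d ∨ p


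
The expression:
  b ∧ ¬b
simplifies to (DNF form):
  False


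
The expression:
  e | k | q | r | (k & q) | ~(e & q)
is always true.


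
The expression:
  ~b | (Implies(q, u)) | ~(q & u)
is always true.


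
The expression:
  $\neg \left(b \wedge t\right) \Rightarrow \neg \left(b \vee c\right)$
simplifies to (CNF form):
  $\left(b \vee \neg b\right) \wedge \left(b \vee \neg c\right) \wedge \left(t \vee \neg b\right) \wedge \left(t \vee \neg c\right)$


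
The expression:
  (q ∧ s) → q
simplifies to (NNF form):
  True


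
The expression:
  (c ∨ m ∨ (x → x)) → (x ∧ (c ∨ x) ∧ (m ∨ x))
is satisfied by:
  {x: True}


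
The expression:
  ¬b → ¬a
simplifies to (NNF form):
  b ∨ ¬a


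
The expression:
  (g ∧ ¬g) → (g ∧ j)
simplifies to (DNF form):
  True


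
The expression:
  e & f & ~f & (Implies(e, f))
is never true.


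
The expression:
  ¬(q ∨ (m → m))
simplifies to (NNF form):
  False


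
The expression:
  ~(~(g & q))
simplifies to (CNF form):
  g & q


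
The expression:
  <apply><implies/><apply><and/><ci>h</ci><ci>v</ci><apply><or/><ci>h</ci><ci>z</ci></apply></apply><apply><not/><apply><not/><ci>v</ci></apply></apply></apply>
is always true.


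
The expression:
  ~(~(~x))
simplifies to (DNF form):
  ~x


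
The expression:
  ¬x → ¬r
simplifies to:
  x ∨ ¬r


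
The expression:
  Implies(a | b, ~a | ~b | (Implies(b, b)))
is always true.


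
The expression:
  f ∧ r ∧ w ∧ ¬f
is never true.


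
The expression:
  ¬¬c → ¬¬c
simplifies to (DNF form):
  True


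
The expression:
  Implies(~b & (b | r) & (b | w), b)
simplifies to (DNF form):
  b | ~r | ~w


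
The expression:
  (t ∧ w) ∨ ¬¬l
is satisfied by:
  {l: True, w: True, t: True}
  {l: True, w: True, t: False}
  {l: True, t: True, w: False}
  {l: True, t: False, w: False}
  {w: True, t: True, l: False}


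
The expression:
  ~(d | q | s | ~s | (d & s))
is never true.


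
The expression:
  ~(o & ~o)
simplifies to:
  True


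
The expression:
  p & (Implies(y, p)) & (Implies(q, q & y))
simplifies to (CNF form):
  p & (y | ~q)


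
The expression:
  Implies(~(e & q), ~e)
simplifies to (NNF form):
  q | ~e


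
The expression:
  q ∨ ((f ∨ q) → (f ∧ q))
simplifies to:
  q ∨ ¬f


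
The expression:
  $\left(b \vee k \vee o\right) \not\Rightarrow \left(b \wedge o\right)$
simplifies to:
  $\left(b \wedge \neg o\right) \vee \left(k \wedge \neg b\right) \vee \left(o \wedge \neg b\right)$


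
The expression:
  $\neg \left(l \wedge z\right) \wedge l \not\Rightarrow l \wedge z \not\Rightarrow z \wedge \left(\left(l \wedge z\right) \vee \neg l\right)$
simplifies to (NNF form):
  $\text{False}$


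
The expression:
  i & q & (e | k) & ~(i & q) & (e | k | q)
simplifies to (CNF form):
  False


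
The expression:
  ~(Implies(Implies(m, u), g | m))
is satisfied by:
  {g: False, m: False}


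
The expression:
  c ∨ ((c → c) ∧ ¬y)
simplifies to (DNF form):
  c ∨ ¬y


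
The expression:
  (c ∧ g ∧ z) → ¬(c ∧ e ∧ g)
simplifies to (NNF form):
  ¬c ∨ ¬e ∨ ¬g ∨ ¬z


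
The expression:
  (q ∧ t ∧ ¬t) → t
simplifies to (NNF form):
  True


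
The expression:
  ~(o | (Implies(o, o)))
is never true.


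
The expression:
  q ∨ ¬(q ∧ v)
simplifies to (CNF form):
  True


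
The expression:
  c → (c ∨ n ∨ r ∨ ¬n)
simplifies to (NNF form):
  True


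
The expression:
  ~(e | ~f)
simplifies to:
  f & ~e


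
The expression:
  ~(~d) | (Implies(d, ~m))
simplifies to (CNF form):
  True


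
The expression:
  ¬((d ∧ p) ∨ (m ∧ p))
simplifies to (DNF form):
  (¬d ∧ ¬m) ∨ ¬p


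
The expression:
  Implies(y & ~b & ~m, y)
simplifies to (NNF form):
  True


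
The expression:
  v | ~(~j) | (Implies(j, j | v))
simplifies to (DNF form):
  True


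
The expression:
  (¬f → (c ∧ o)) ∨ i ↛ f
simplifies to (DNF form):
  f ∨ i ∨ (c ∧ o)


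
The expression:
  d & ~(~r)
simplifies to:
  d & r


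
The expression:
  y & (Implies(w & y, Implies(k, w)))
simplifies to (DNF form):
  y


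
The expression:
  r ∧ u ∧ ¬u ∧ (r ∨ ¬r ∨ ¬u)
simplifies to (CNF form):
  False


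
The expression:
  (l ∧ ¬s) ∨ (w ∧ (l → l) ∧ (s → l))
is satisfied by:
  {w: True, l: True, s: False}
  {w: True, l: False, s: False}
  {l: True, w: False, s: False}
  {w: True, s: True, l: True}


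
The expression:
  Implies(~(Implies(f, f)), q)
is always true.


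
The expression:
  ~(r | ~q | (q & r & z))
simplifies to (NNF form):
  q & ~r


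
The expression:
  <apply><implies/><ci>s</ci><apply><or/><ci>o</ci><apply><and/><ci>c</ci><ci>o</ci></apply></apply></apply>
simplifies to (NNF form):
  <apply><or/><ci>o</ci><apply><not/><ci>s</ci></apply></apply>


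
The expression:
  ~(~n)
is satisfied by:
  {n: True}


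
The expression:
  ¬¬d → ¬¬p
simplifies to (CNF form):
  p ∨ ¬d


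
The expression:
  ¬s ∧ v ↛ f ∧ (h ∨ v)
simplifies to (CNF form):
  v ∧ ¬f ∧ ¬s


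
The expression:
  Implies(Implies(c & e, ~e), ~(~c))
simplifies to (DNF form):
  c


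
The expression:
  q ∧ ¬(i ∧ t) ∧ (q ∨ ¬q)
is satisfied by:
  {q: True, t: False, i: False}
  {i: True, q: True, t: False}
  {t: True, q: True, i: False}


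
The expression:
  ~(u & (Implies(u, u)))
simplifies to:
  ~u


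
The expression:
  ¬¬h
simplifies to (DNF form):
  h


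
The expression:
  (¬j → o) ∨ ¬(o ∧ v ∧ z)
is always true.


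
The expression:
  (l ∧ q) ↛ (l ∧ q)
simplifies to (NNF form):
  False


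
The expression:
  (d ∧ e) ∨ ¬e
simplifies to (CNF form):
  d ∨ ¬e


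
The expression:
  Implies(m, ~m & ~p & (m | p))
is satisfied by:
  {m: False}


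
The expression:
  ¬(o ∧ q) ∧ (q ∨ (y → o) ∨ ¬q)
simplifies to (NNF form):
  ¬o ∨ ¬q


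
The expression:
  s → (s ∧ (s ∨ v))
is always true.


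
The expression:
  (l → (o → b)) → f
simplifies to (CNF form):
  (f ∨ l) ∧ (f ∨ o) ∧ (f ∨ ¬b)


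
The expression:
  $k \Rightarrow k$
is always true.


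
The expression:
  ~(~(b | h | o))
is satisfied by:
  {b: True, o: True, h: True}
  {b: True, o: True, h: False}
  {b: True, h: True, o: False}
  {b: True, h: False, o: False}
  {o: True, h: True, b: False}
  {o: True, h: False, b: False}
  {h: True, o: False, b: False}


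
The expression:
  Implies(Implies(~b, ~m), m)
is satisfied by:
  {m: True}


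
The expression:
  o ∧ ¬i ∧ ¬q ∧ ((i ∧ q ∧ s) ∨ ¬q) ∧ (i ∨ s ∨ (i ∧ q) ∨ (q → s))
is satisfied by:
  {o: True, q: False, i: False}


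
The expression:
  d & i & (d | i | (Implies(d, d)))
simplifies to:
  d & i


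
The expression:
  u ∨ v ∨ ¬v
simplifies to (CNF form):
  True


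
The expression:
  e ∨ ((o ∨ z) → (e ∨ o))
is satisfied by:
  {o: True, e: True, z: False}
  {o: True, e: False, z: False}
  {e: True, o: False, z: False}
  {o: False, e: False, z: False}
  {z: True, o: True, e: True}
  {z: True, o: True, e: False}
  {z: True, e: True, o: False}


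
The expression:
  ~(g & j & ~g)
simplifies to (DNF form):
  True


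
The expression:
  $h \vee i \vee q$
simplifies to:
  $h \vee i \vee q$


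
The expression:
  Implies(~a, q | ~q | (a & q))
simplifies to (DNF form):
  True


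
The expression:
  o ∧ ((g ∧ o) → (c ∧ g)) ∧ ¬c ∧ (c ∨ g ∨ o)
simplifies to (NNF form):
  o ∧ ¬c ∧ ¬g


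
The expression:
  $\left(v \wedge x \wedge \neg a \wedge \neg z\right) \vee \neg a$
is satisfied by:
  {a: False}


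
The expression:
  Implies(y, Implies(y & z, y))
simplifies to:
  True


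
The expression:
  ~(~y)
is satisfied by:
  {y: True}


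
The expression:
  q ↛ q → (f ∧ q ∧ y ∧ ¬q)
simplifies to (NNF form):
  True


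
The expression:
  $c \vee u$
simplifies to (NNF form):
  $c \vee u$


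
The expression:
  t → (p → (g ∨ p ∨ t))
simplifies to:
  True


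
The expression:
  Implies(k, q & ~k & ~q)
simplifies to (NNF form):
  ~k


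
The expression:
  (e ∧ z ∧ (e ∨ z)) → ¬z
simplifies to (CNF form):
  ¬e ∨ ¬z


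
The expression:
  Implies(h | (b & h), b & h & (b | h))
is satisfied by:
  {b: True, h: False}
  {h: False, b: False}
  {h: True, b: True}


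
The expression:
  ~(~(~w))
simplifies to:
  ~w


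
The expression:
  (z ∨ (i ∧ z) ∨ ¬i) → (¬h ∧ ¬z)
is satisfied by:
  {i: True, h: False, z: False}
  {h: False, z: False, i: False}
  {i: True, h: True, z: False}


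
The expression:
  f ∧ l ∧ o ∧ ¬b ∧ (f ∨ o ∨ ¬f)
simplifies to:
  f ∧ l ∧ o ∧ ¬b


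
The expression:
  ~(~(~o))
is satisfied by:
  {o: False}


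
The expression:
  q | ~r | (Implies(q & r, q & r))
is always true.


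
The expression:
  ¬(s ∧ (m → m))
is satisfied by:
  {s: False}


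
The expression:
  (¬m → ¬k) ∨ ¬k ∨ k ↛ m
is always true.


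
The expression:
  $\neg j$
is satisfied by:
  {j: False}


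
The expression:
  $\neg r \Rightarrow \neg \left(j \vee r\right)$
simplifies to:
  $r \vee \neg j$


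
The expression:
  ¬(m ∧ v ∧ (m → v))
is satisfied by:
  {m: False, v: False}
  {v: True, m: False}
  {m: True, v: False}


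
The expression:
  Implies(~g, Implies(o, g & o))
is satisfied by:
  {g: True, o: False}
  {o: False, g: False}
  {o: True, g: True}


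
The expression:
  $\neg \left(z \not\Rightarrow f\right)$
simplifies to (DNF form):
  $f \vee \neg z$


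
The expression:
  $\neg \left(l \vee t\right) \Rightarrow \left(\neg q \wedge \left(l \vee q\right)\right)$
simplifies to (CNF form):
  $l \vee t$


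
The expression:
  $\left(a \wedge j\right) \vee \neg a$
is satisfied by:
  {j: True, a: False}
  {a: False, j: False}
  {a: True, j: True}


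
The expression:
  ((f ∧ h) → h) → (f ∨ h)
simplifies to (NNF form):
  f ∨ h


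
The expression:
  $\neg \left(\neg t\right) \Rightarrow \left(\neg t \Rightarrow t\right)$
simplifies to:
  $\text{True}$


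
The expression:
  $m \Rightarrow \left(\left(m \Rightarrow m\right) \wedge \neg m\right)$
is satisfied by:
  {m: False}


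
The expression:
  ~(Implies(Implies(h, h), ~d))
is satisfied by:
  {d: True}


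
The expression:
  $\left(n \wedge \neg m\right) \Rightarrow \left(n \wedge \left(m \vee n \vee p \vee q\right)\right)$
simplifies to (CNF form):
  $\text{True}$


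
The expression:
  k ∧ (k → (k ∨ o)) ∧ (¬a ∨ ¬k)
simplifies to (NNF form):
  k ∧ ¬a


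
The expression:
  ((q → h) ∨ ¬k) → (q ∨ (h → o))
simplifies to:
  o ∨ q ∨ ¬h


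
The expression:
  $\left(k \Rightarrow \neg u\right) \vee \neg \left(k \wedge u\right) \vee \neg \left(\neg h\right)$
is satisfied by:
  {h: True, u: False, k: False}
  {u: False, k: False, h: False}
  {h: True, k: True, u: False}
  {k: True, u: False, h: False}
  {h: True, u: True, k: False}
  {u: True, h: False, k: False}
  {h: True, k: True, u: True}


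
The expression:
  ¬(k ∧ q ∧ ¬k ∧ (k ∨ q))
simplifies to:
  True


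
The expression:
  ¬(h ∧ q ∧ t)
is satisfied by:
  {h: False, t: False, q: False}
  {q: True, h: False, t: False}
  {t: True, h: False, q: False}
  {q: True, t: True, h: False}
  {h: True, q: False, t: False}
  {q: True, h: True, t: False}
  {t: True, h: True, q: False}


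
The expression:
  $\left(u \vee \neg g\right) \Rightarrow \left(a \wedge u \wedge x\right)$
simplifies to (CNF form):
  $\left(a \vee \neg u\right) \wedge \left(g \vee u\right) \wedge \left(x \vee \neg u\right)$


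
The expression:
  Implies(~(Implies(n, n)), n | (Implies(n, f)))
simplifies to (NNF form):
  True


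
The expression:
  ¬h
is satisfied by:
  {h: False}


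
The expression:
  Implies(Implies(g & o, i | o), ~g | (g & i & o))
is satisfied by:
  {o: True, i: True, g: False}
  {o: True, i: False, g: False}
  {i: True, o: False, g: False}
  {o: False, i: False, g: False}
  {o: True, g: True, i: True}


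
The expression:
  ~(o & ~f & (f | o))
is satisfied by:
  {f: True, o: False}
  {o: False, f: False}
  {o: True, f: True}


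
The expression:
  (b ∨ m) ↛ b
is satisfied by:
  {m: True, b: False}


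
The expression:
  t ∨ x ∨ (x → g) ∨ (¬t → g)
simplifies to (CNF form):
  True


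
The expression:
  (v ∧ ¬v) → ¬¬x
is always true.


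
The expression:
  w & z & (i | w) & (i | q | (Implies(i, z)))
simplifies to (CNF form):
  w & z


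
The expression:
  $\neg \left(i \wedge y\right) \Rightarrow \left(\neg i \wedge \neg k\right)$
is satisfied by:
  {y: True, k: False, i: False}
  {k: False, i: False, y: False}
  {i: True, y: True, k: False}
  {i: True, k: True, y: True}


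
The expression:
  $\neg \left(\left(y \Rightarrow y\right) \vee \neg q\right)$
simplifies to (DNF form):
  $\text{False}$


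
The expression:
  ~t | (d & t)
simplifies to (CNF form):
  d | ~t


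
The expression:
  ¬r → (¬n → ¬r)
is always true.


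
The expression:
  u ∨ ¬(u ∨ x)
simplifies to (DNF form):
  u ∨ ¬x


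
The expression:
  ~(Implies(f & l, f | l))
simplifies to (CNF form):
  False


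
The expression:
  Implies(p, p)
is always true.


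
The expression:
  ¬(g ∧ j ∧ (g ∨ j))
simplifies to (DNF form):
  ¬g ∨ ¬j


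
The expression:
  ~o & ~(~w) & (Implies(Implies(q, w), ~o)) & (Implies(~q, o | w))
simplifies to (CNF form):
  w & ~o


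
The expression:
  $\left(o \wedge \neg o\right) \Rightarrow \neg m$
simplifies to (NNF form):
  $\text{True}$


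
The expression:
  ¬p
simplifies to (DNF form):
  ¬p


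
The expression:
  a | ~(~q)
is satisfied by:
  {a: True, q: True}
  {a: True, q: False}
  {q: True, a: False}


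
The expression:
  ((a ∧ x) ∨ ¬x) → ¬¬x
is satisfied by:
  {x: True}


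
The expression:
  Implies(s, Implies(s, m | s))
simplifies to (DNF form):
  True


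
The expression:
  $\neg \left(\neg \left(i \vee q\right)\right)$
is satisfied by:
  {i: True, q: True}
  {i: True, q: False}
  {q: True, i: False}


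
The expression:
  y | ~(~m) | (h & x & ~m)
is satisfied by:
  {y: True, m: True, x: True, h: True}
  {y: True, m: True, x: True, h: False}
  {y: True, m: True, h: True, x: False}
  {y: True, m: True, h: False, x: False}
  {y: True, x: True, h: True, m: False}
  {y: True, x: True, h: False, m: False}
  {y: True, x: False, h: True, m: False}
  {y: True, x: False, h: False, m: False}
  {m: True, x: True, h: True, y: False}
  {m: True, x: True, h: False, y: False}
  {m: True, h: True, x: False, y: False}
  {m: True, h: False, x: False, y: False}
  {x: True, h: True, m: False, y: False}


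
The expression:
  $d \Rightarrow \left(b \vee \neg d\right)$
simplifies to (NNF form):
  $b \vee \neg d$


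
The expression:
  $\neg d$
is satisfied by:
  {d: False}


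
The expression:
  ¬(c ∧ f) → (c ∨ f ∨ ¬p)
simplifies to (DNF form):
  c ∨ f ∨ ¬p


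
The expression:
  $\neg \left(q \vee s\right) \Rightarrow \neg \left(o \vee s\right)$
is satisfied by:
  {q: True, s: True, o: False}
  {q: True, s: False, o: False}
  {s: True, q: False, o: False}
  {q: False, s: False, o: False}
  {q: True, o: True, s: True}
  {q: True, o: True, s: False}
  {o: True, s: True, q: False}


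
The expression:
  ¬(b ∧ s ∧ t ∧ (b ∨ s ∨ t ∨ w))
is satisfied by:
  {s: False, t: False, b: False}
  {b: True, s: False, t: False}
  {t: True, s: False, b: False}
  {b: True, t: True, s: False}
  {s: True, b: False, t: False}
  {b: True, s: True, t: False}
  {t: True, s: True, b: False}


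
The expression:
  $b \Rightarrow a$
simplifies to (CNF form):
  $a \vee \neg b$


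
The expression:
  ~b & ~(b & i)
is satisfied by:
  {b: False}


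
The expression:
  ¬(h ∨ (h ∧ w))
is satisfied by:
  {h: False}


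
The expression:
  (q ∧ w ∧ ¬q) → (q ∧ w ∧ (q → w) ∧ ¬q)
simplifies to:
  True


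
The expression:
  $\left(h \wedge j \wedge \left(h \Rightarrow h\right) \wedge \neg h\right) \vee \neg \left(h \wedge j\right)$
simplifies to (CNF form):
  $\neg h \vee \neg j$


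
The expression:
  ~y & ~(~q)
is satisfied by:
  {q: True, y: False}


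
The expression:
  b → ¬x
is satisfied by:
  {x: False, b: False}
  {b: True, x: False}
  {x: True, b: False}


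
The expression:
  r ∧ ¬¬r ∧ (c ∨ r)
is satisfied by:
  {r: True}


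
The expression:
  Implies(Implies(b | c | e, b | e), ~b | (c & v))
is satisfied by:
  {c: True, v: True, b: False}
  {c: True, v: False, b: False}
  {v: True, c: False, b: False}
  {c: False, v: False, b: False}
  {b: True, c: True, v: True}


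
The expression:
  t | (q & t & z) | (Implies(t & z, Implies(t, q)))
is always true.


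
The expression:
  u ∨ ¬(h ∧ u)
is always true.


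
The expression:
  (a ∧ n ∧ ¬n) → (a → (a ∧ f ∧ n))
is always true.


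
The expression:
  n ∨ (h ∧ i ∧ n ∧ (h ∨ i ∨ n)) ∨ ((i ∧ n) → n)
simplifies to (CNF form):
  True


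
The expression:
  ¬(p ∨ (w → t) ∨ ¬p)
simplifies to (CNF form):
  False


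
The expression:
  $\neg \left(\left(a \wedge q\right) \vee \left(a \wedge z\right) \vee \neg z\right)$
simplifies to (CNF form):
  $z \wedge \neg a$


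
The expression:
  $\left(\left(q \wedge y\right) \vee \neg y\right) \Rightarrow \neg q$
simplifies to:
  $\neg q$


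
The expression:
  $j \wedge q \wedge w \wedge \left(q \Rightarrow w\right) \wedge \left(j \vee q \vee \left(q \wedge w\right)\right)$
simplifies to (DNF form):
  $j \wedge q \wedge w$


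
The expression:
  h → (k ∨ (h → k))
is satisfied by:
  {k: True, h: False}
  {h: False, k: False}
  {h: True, k: True}


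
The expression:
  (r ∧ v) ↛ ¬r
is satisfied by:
  {r: True, v: True}


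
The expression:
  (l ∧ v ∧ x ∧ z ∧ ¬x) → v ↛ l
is always true.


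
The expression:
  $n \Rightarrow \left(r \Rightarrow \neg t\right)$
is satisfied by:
  {t: False, n: False, r: False}
  {r: True, t: False, n: False}
  {n: True, t: False, r: False}
  {r: True, n: True, t: False}
  {t: True, r: False, n: False}
  {r: True, t: True, n: False}
  {n: True, t: True, r: False}


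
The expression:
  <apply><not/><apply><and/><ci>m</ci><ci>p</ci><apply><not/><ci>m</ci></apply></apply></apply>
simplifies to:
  <true/>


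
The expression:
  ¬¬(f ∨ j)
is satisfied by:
  {f: True, j: True}
  {f: True, j: False}
  {j: True, f: False}


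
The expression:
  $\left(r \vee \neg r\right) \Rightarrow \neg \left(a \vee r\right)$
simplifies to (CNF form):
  $\neg a \wedge \neg r$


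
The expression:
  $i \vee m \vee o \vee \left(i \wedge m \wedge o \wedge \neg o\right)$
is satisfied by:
  {i: True, o: True, m: True}
  {i: True, o: True, m: False}
  {i: True, m: True, o: False}
  {i: True, m: False, o: False}
  {o: True, m: True, i: False}
  {o: True, m: False, i: False}
  {m: True, o: False, i: False}


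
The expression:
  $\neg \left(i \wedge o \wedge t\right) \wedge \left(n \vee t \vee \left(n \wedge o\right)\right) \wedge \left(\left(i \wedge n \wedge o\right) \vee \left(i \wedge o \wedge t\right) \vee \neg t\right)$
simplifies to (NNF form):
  $n \wedge \neg t$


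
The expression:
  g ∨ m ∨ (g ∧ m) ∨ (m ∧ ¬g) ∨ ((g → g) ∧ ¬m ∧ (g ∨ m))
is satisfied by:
  {m: True, g: True}
  {m: True, g: False}
  {g: True, m: False}


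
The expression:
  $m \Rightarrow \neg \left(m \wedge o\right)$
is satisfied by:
  {m: False, o: False}
  {o: True, m: False}
  {m: True, o: False}


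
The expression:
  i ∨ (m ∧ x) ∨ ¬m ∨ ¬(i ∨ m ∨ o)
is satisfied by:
  {i: True, x: True, m: False}
  {i: True, m: False, x: False}
  {x: True, m: False, i: False}
  {x: False, m: False, i: False}
  {i: True, x: True, m: True}
  {i: True, m: True, x: False}
  {x: True, m: True, i: False}


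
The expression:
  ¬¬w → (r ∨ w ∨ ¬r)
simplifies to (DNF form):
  True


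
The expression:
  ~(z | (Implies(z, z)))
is never true.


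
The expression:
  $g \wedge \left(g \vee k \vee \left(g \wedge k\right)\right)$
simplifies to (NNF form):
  $g$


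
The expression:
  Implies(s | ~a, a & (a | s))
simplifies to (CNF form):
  a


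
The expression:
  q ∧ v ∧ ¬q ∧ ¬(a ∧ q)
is never true.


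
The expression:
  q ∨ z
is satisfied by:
  {q: True, z: True}
  {q: True, z: False}
  {z: True, q: False}


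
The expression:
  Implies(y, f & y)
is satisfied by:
  {f: True, y: False}
  {y: False, f: False}
  {y: True, f: True}


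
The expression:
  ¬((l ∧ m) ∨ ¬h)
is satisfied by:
  {h: True, l: False, m: False}
  {h: True, m: True, l: False}
  {h: True, l: True, m: False}


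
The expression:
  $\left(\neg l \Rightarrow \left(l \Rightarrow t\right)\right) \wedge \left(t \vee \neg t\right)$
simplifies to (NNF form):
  $\text{True}$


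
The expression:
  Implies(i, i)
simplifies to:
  True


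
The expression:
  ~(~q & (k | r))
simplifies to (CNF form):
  (q | ~k) & (q | ~r)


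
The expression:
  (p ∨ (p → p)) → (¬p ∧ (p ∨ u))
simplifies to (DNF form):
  u ∧ ¬p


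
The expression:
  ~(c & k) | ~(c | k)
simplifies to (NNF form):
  ~c | ~k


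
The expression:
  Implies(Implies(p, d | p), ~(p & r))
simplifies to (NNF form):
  ~p | ~r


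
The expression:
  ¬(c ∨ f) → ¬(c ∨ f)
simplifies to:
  True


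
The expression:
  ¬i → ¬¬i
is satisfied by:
  {i: True}


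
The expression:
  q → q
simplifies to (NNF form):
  True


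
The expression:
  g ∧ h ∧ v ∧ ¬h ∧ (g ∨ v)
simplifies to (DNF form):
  False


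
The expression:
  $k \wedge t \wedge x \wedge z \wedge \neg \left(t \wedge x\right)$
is never true.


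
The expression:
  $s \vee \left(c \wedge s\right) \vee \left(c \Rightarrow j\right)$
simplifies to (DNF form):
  $j \vee s \vee \neg c$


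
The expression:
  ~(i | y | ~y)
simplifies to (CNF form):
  False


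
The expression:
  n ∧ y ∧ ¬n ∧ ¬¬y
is never true.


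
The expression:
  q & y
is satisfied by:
  {y: True, q: True}


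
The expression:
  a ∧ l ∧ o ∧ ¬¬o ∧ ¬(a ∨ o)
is never true.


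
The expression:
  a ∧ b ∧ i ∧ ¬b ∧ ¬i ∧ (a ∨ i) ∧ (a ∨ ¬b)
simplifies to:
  False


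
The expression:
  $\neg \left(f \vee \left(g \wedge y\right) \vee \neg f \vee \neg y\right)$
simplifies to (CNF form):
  $\text{False}$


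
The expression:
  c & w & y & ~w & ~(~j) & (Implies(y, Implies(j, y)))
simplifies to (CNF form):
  False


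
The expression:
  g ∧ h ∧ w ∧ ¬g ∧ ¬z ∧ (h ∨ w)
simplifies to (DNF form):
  False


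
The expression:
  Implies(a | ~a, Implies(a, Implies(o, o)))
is always true.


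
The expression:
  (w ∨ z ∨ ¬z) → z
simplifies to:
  z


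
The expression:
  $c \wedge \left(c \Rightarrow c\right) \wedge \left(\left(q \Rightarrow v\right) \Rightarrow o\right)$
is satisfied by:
  {c: True, q: True, o: True, v: False}
  {c: True, o: True, v: False, q: False}
  {c: True, q: True, o: True, v: True}
  {c: True, o: True, v: True, q: False}
  {c: True, q: True, v: False, o: False}


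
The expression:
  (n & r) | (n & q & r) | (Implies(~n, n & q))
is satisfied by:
  {n: True}


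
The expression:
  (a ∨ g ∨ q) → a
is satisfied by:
  {a: True, g: False, q: False}
  {a: True, q: True, g: False}
  {a: True, g: True, q: False}
  {a: True, q: True, g: True}
  {q: False, g: False, a: False}


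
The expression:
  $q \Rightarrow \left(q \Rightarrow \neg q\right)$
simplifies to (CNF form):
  $\neg q$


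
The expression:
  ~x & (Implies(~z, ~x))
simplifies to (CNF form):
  ~x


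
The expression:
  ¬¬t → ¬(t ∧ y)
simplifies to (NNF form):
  ¬t ∨ ¬y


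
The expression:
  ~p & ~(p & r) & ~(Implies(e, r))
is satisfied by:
  {e: True, p: False, r: False}


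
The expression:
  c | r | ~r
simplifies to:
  True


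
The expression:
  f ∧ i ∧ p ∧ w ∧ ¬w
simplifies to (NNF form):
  False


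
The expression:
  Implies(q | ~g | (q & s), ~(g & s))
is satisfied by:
  {s: False, q: False, g: False}
  {g: True, s: False, q: False}
  {q: True, s: False, g: False}
  {g: True, q: True, s: False}
  {s: True, g: False, q: False}
  {g: True, s: True, q: False}
  {q: True, s: True, g: False}


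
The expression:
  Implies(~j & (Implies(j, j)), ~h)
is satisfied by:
  {j: True, h: False}
  {h: False, j: False}
  {h: True, j: True}


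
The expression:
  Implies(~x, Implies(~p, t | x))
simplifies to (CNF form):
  p | t | x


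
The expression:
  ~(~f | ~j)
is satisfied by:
  {j: True, f: True}


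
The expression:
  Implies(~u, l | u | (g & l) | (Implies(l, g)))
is always true.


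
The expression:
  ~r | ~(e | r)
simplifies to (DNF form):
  ~r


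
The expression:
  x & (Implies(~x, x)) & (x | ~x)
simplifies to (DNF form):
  x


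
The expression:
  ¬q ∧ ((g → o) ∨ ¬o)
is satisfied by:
  {q: False}


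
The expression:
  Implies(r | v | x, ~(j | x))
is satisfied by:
  {x: False, v: False, j: False, r: False}
  {r: True, x: False, v: False, j: False}
  {v: True, r: False, x: False, j: False}
  {r: True, v: True, x: False, j: False}
  {j: True, r: False, x: False, v: False}
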